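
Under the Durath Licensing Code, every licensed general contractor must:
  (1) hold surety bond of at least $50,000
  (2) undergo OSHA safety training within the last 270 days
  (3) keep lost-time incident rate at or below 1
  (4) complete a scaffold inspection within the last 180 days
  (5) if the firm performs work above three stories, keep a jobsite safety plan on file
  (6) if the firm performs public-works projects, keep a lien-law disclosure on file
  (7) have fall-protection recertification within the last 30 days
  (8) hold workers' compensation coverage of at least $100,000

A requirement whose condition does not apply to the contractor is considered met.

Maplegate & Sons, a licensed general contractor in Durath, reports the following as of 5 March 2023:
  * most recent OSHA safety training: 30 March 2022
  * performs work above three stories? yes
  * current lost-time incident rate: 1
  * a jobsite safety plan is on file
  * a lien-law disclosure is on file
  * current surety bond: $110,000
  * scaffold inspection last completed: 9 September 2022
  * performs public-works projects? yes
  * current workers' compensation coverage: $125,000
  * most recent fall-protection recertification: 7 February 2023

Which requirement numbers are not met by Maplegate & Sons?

2

1. surety bond $110,000 ≥ $50,000 → met
2. OSHA safety training 340 days ago vs limit 270 → not met
3. lost-time incident rate 1 ≤ 1 → met
4. scaffold inspection 177 days ago vs limit 180 → met
5. condition 'performs work above three stories' holds; jobsite safety plan present → met
6. condition 'performs public-works projects' holds; lien-law disclosure present → met
7. fall-protection recertification 26 days ago vs limit 30 → met
8. workers' compensation coverage $125,000 ≥ $100,000 → met
Not met: 2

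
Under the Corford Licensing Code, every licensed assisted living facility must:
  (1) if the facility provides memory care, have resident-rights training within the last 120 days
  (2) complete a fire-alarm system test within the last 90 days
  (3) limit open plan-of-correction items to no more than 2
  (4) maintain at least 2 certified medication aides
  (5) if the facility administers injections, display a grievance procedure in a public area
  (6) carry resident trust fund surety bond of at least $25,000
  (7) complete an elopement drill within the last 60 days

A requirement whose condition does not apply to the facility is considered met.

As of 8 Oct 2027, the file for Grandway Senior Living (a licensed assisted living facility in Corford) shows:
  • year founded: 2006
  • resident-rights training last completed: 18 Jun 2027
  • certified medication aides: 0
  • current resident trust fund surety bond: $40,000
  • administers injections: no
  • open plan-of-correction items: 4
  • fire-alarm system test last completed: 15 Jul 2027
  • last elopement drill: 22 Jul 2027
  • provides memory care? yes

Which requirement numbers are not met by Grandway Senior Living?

1. condition 'provides memory care' holds; resident-rights training 112 days ago vs limit 120 → met
2. fire-alarm system test 85 days ago vs limit 90 → met
3. open plan-of-correction items 4 > 2 → not met
4. certified medication aides 0 < 2 → not met
5. condition 'administers injections' does not hold → requirement n/a → met
6. resident trust fund surety bond $40,000 ≥ $25,000 → met
7. elopement drill 78 days ago vs limit 60 → not met
Not met: 3, 4, 7

3, 4, 7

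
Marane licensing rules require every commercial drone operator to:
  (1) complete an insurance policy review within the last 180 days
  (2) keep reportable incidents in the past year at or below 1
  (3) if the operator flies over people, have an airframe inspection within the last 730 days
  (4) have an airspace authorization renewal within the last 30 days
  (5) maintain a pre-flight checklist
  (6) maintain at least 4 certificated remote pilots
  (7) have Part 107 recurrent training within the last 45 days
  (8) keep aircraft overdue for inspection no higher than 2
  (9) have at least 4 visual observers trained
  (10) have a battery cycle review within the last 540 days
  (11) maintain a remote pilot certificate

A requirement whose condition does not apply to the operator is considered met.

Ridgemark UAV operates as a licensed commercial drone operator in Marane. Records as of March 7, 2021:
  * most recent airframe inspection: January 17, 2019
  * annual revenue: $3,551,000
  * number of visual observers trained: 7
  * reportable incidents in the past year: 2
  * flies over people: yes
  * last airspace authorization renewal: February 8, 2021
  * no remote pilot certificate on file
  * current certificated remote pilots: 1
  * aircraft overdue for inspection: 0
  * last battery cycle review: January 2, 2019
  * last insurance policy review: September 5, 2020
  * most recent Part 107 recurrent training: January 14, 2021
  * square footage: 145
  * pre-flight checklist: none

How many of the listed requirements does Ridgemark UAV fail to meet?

8

1. insurance policy review 183 days ago vs limit 180 → not met
2. reportable incidents in the past year 2 > 1 → not met
3. condition 'flies over people' holds; airframe inspection 780 days ago vs limit 730 → not met
4. airspace authorization renewal 27 days ago vs limit 30 → met
5. pre-flight checklist absent → not met
6. certificated remote pilots 1 < 4 → not met
7. Part 107 recurrent training 52 days ago vs limit 45 → not met
8. aircraft overdue for inspection 0 ≤ 2 → met
9. visual observers trained 7 ≥ 4 → met
10. battery cycle review 795 days ago vs limit 540 → not met
11. remote pilot certificate absent → not met
Not met: 8 of 11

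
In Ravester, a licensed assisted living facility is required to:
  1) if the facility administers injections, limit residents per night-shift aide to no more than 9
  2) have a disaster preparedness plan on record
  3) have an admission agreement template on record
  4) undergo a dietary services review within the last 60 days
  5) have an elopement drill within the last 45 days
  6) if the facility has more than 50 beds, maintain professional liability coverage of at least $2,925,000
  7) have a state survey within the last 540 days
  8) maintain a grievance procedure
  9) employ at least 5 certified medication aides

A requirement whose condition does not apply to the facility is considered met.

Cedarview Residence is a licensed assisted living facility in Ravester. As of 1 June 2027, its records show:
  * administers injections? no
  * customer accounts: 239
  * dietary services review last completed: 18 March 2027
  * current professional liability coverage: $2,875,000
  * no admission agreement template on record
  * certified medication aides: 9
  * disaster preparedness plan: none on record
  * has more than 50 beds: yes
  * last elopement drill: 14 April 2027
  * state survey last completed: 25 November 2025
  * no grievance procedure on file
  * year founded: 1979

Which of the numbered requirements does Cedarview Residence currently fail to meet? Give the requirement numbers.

1. condition 'administers injections' does not hold → requirement n/a → met
2. disaster preparedness plan absent → not met
3. admission agreement template absent → not met
4. dietary services review 75 days ago vs limit 60 → not met
5. elopement drill 48 days ago vs limit 45 → not met
6. condition 'has more than 50 beds' holds; professional liability coverage $2,875,000 < $2,925,000 → not met
7. state survey 553 days ago vs limit 540 → not met
8. grievance procedure absent → not met
9. certified medication aides 9 ≥ 5 → met
Not met: 2, 3, 4, 5, 6, 7, 8

2, 3, 4, 5, 6, 7, 8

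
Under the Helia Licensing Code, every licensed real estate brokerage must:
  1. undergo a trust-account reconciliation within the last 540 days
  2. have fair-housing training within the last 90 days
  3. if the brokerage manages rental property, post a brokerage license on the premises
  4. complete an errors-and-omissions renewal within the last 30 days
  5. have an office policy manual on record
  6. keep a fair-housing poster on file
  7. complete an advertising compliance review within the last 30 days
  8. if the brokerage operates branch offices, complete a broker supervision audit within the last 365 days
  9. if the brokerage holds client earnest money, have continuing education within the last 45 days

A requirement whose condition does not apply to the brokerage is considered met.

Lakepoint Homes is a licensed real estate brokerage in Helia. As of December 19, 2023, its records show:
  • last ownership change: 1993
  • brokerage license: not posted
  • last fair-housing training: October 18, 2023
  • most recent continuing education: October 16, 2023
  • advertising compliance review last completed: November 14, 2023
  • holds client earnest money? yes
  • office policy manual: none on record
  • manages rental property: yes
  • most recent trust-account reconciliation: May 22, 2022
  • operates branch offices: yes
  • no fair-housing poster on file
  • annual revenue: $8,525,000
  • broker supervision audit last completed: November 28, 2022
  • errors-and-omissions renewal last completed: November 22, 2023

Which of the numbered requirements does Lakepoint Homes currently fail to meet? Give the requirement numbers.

1, 3, 5, 6, 7, 8, 9

1. trust-account reconciliation 576 days ago vs limit 540 → not met
2. fair-housing training 62 days ago vs limit 90 → met
3. condition 'manages rental property' holds; brokerage license absent → not met
4. errors-and-omissions renewal 27 days ago vs limit 30 → met
5. office policy manual absent → not met
6. fair-housing poster absent → not met
7. advertising compliance review 35 days ago vs limit 30 → not met
8. condition 'operates branch offices' holds; broker supervision audit 386 days ago vs limit 365 → not met
9. condition 'holds client earnest money' holds; continuing education 64 days ago vs limit 45 → not met
Not met: 1, 3, 5, 6, 7, 8, 9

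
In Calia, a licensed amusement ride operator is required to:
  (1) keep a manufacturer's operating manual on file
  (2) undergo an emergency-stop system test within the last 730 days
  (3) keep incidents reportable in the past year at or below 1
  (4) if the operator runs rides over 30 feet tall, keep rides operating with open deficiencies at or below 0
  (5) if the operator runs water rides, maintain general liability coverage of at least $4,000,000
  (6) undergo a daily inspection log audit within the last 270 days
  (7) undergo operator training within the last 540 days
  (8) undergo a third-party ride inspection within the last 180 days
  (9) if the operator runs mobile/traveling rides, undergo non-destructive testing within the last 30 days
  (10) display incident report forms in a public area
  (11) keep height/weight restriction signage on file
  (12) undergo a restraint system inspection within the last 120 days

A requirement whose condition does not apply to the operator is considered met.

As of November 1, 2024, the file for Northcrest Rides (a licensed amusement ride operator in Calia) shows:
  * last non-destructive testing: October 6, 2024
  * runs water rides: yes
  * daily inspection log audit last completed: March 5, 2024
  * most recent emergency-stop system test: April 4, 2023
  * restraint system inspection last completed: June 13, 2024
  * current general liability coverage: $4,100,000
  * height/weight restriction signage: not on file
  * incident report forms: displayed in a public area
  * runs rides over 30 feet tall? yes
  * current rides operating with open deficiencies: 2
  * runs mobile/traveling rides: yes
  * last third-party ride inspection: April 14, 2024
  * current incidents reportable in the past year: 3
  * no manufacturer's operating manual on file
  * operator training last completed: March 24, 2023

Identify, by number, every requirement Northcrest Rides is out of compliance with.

1, 3, 4, 7, 8, 11, 12

1. manufacturer's operating manual absent → not met
2. emergency-stop system test 577 days ago vs limit 730 → met
3. incidents reportable in the past year 3 > 1 → not met
4. condition 'runs rides over 30 feet tall' holds; rides operating with open deficiencies 2 > 0 → not met
5. condition 'runs water rides' holds; general liability coverage $4,100,000 ≥ $4,000,000 → met
6. daily inspection log audit 241 days ago vs limit 270 → met
7. operator training 588 days ago vs limit 540 → not met
8. third-party ride inspection 201 days ago vs limit 180 → not met
9. condition 'runs mobile/traveling rides' holds; non-destructive testing 26 days ago vs limit 30 → met
10. incident report forms present → met
11. height/weight restriction signage absent → not met
12. restraint system inspection 141 days ago vs limit 120 → not met
Not met: 1, 3, 4, 7, 8, 11, 12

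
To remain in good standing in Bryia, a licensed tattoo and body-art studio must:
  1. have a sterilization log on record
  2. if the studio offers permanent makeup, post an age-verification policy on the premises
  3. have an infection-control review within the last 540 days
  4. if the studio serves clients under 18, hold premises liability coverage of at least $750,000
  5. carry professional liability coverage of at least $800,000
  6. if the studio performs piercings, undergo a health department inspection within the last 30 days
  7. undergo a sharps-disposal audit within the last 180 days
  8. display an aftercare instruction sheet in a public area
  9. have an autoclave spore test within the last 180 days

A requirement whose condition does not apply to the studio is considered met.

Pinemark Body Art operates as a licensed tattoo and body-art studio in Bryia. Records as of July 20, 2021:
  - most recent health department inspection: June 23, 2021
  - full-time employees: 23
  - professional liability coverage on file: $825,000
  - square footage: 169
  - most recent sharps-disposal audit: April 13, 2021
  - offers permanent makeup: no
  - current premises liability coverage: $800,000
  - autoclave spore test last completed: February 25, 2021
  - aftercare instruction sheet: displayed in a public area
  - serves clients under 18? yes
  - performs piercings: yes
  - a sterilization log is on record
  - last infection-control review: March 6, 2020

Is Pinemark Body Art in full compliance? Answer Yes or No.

Yes

1. sterilization log present → met
2. condition 'offers permanent makeup' does not hold → requirement n/a → met
3. infection-control review 501 days ago vs limit 540 → met
4. condition 'serves clients under 18' holds; premises liability coverage $800,000 ≥ $750,000 → met
5. professional liability coverage $825,000 ≥ $800,000 → met
6. condition 'performs piercings' holds; health department inspection 27 days ago vs limit 30 → met
7. sharps-disposal audit 98 days ago vs limit 180 → met
8. aftercare instruction sheet present → met
9. autoclave spore test 145 days ago vs limit 180 → met
All met.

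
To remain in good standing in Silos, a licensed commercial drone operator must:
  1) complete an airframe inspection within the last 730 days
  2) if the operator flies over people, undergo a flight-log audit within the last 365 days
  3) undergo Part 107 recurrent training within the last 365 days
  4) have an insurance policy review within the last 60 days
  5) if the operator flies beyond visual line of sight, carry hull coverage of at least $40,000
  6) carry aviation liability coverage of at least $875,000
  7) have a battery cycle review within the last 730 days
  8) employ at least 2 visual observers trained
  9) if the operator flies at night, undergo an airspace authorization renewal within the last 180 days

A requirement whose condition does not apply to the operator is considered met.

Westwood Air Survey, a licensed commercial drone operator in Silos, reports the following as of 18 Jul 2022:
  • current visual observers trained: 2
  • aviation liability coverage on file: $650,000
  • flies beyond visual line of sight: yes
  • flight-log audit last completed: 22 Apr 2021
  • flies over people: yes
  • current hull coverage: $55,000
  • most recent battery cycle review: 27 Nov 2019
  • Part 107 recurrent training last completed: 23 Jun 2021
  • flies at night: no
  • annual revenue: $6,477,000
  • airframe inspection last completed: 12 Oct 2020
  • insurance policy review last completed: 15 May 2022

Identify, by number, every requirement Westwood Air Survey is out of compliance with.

2, 3, 4, 6, 7

1. airframe inspection 644 days ago vs limit 730 → met
2. condition 'flies over people' holds; flight-log audit 452 days ago vs limit 365 → not met
3. Part 107 recurrent training 390 days ago vs limit 365 → not met
4. insurance policy review 64 days ago vs limit 60 → not met
5. condition 'flies beyond visual line of sight' holds; hull coverage $55,000 ≥ $40,000 → met
6. aviation liability coverage $650,000 < $875,000 → not met
7. battery cycle review 964 days ago vs limit 730 → not met
8. visual observers trained 2 ≥ 2 → met
9. condition 'flies at night' does not hold → requirement n/a → met
Not met: 2, 3, 4, 6, 7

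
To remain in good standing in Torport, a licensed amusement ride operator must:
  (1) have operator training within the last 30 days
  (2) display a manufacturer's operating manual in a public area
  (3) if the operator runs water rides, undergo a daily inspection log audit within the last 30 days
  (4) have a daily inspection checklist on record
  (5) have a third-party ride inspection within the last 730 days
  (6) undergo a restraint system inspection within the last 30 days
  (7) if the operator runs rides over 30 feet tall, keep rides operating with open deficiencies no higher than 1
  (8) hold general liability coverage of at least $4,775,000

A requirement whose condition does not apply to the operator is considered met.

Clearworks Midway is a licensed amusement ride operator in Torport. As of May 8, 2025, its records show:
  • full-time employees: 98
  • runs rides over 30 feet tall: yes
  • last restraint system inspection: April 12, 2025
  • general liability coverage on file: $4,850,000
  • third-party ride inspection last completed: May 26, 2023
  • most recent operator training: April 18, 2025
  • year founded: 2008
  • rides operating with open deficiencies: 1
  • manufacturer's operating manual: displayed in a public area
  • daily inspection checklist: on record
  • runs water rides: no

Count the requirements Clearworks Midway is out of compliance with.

0

1. operator training 20 days ago vs limit 30 → met
2. manufacturer's operating manual present → met
3. condition 'runs water rides' does not hold → requirement n/a → met
4. daily inspection checklist present → met
5. third-party ride inspection 713 days ago vs limit 730 → met
6. restraint system inspection 26 days ago vs limit 30 → met
7. condition 'runs rides over 30 feet tall' holds; rides operating with open deficiencies 1 ≤ 1 → met
8. general liability coverage $4,850,000 ≥ $4,775,000 → met
Not met: 0 of 8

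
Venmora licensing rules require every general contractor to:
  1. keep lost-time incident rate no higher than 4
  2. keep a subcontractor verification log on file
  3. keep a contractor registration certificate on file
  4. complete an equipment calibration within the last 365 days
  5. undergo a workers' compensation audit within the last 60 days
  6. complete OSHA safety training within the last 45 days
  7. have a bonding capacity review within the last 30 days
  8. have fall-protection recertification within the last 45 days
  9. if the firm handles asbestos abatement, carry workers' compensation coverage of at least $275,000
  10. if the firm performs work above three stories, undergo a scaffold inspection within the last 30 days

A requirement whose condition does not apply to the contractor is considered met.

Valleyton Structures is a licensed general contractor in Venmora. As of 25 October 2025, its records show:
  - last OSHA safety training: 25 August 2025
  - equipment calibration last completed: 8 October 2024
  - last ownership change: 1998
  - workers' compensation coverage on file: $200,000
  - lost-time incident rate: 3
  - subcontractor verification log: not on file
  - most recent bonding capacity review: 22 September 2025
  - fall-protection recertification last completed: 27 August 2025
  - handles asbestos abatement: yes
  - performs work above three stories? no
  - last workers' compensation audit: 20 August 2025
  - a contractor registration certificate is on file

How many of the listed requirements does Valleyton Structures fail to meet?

7

1. lost-time incident rate 3 ≤ 4 → met
2. subcontractor verification log absent → not met
3. contractor registration certificate present → met
4. equipment calibration 382 days ago vs limit 365 → not met
5. workers' compensation audit 66 days ago vs limit 60 → not met
6. OSHA safety training 61 days ago vs limit 45 → not met
7. bonding capacity review 33 days ago vs limit 30 → not met
8. fall-protection recertification 59 days ago vs limit 45 → not met
9. condition 'handles asbestos abatement' holds; workers' compensation coverage $200,000 < $275,000 → not met
10. condition 'performs work above three stories' does not hold → requirement n/a → met
Not met: 7 of 10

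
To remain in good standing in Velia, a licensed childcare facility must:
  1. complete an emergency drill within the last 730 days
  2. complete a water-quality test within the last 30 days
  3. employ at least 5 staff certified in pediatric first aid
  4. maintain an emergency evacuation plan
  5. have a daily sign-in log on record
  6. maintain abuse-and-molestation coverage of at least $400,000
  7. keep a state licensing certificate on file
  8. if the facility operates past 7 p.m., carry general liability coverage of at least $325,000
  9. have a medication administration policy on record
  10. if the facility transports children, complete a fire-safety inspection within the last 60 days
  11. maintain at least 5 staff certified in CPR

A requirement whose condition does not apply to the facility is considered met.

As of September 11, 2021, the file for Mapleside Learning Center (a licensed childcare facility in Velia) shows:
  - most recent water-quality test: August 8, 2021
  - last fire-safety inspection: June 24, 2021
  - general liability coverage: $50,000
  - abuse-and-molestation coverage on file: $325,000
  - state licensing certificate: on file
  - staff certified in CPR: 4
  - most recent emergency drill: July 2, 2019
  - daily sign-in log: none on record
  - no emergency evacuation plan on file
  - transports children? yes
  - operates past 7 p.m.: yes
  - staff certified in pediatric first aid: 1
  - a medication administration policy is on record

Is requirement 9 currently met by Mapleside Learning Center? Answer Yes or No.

Yes

9. medication administration policy present → met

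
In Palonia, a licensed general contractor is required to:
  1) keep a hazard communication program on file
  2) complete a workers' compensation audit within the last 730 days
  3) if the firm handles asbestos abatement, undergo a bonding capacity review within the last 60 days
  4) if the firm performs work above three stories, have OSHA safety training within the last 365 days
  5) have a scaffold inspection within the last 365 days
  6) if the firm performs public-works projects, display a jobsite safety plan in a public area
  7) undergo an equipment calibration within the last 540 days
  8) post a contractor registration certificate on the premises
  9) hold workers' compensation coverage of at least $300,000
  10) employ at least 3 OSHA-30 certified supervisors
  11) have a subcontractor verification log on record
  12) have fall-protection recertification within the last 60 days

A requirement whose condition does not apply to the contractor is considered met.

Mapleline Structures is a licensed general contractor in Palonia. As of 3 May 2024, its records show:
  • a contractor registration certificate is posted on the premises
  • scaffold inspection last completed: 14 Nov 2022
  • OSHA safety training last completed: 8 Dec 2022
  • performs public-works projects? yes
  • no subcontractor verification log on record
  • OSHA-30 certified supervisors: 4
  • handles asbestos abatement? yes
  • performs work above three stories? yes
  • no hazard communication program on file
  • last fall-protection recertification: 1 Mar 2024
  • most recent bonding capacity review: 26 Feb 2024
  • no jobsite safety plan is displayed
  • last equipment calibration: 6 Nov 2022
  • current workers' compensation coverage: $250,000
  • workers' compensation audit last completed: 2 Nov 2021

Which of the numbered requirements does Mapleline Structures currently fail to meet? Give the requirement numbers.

1, 2, 3, 4, 5, 6, 7, 9, 11, 12

1. hazard communication program absent → not met
2. workers' compensation audit 913 days ago vs limit 730 → not met
3. condition 'handles asbestos abatement' holds; bonding capacity review 67 days ago vs limit 60 → not met
4. condition 'performs work above three stories' holds; OSHA safety training 512 days ago vs limit 365 → not met
5. scaffold inspection 536 days ago vs limit 365 → not met
6. condition 'performs public-works projects' holds; jobsite safety plan absent → not met
7. equipment calibration 544 days ago vs limit 540 → not met
8. contractor registration certificate present → met
9. workers' compensation coverage $250,000 < $300,000 → not met
10. OSHA-30 certified supervisors 4 ≥ 3 → met
11. subcontractor verification log absent → not met
12. fall-protection recertification 63 days ago vs limit 60 → not met
Not met: 1, 2, 3, 4, 5, 6, 7, 9, 11, 12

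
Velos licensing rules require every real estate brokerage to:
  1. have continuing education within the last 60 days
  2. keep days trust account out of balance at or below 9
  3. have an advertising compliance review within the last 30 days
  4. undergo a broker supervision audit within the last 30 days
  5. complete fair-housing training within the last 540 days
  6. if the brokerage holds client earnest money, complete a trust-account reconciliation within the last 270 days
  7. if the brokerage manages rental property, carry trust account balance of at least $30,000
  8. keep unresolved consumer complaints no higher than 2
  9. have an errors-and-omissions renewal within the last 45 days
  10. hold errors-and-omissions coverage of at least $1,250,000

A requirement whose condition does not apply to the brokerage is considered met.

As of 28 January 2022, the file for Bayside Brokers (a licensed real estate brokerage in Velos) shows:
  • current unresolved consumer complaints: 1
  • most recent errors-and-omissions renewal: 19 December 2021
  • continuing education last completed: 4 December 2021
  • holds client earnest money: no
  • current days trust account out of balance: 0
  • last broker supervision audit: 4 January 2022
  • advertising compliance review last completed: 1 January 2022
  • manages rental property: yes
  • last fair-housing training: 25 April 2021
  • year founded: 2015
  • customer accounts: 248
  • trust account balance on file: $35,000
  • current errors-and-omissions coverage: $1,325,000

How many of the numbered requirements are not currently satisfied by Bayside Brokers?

0

1. continuing education 55 days ago vs limit 60 → met
2. days trust account out of balance 0 ≤ 9 → met
3. advertising compliance review 27 days ago vs limit 30 → met
4. broker supervision audit 24 days ago vs limit 30 → met
5. fair-housing training 278 days ago vs limit 540 → met
6. condition 'holds client earnest money' does not hold → requirement n/a → met
7. condition 'manages rental property' holds; trust account balance $35,000 ≥ $30,000 → met
8. unresolved consumer complaints 1 ≤ 2 → met
9. errors-and-omissions renewal 40 days ago vs limit 45 → met
10. errors-and-omissions coverage $1,325,000 ≥ $1,250,000 → met
Not met: 0 of 10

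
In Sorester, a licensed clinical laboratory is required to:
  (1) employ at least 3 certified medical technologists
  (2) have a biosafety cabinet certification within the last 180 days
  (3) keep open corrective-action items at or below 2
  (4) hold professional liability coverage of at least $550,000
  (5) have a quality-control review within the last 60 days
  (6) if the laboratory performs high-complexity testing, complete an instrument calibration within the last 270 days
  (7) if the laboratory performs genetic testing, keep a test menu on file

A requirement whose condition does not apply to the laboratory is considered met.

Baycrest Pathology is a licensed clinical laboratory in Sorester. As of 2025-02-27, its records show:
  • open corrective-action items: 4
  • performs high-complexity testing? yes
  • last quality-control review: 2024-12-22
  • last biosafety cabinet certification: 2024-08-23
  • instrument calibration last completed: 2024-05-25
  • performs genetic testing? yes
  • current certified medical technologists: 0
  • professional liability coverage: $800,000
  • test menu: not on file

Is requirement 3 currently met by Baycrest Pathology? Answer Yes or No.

3. open corrective-action items 4 > 2 → not met

No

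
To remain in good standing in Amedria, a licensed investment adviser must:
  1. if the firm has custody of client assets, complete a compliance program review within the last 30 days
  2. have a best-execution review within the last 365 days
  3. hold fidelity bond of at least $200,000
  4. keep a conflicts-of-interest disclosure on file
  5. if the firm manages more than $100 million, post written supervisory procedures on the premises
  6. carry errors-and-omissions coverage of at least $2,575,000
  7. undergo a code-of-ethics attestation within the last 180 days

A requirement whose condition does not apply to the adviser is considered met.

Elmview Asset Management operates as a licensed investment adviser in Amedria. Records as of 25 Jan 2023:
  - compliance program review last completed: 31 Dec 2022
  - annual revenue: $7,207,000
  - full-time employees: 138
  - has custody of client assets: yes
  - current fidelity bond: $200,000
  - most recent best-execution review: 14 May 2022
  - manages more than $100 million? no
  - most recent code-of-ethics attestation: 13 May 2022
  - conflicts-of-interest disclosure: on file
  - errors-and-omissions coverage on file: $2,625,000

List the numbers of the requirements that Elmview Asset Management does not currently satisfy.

1. condition 'has custody of client assets' holds; compliance program review 25 days ago vs limit 30 → met
2. best-execution review 256 days ago vs limit 365 → met
3. fidelity bond $200,000 ≥ $200,000 → met
4. conflicts-of-interest disclosure present → met
5. condition 'manages more than $100 million' does not hold → requirement n/a → met
6. errors-and-omissions coverage $2,625,000 ≥ $2,575,000 → met
7. code-of-ethics attestation 257 days ago vs limit 180 → not met
Not met: 7

7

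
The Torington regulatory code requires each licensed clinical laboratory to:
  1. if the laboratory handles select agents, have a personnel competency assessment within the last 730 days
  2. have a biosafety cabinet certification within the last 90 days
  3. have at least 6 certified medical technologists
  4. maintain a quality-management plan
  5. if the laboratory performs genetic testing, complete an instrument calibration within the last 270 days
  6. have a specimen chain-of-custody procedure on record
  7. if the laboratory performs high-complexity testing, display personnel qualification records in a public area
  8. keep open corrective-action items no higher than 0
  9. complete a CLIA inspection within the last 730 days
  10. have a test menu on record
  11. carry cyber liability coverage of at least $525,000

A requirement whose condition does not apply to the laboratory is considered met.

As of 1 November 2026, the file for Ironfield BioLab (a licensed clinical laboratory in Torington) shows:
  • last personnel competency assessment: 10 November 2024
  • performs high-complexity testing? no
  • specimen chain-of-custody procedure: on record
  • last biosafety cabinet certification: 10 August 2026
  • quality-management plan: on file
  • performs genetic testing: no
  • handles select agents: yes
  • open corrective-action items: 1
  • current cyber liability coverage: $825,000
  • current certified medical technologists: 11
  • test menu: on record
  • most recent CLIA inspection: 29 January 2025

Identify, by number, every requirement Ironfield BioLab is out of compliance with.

1. condition 'handles select agents' holds; personnel competency assessment 721 days ago vs limit 730 → met
2. biosafety cabinet certification 83 days ago vs limit 90 → met
3. certified medical technologists 11 ≥ 6 → met
4. quality-management plan present → met
5. condition 'performs genetic testing' does not hold → requirement n/a → met
6. specimen chain-of-custody procedure present → met
7. condition 'performs high-complexity testing' does not hold → requirement n/a → met
8. open corrective-action items 1 > 0 → not met
9. CLIA inspection 641 days ago vs limit 730 → met
10. test menu present → met
11. cyber liability coverage $825,000 ≥ $525,000 → met
Not met: 8

8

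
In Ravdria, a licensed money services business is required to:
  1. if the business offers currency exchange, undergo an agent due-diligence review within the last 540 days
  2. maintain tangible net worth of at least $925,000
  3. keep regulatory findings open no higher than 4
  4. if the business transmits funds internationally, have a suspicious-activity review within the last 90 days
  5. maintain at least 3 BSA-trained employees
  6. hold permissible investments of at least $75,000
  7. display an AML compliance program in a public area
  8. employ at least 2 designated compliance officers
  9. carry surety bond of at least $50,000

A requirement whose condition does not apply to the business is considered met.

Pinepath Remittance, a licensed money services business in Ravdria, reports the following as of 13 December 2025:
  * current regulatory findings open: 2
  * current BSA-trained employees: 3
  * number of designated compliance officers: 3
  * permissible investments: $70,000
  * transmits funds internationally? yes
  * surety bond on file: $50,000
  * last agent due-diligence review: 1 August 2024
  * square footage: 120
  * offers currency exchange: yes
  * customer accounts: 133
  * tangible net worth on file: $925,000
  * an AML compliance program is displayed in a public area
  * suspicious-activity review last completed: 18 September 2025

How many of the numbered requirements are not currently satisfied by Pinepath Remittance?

1. condition 'offers currency exchange' holds; agent due-diligence review 499 days ago vs limit 540 → met
2. tangible net worth $925,000 ≥ $925,000 → met
3. regulatory findings open 2 ≤ 4 → met
4. condition 'transmits funds internationally' holds; suspicious-activity review 86 days ago vs limit 90 → met
5. BSA-trained employees 3 ≥ 3 → met
6. permissible investments $70,000 < $75,000 → not met
7. AML compliance program present → met
8. designated compliance officers 3 ≥ 2 → met
9. surety bond $50,000 ≥ $50,000 → met
Not met: 1 of 9

1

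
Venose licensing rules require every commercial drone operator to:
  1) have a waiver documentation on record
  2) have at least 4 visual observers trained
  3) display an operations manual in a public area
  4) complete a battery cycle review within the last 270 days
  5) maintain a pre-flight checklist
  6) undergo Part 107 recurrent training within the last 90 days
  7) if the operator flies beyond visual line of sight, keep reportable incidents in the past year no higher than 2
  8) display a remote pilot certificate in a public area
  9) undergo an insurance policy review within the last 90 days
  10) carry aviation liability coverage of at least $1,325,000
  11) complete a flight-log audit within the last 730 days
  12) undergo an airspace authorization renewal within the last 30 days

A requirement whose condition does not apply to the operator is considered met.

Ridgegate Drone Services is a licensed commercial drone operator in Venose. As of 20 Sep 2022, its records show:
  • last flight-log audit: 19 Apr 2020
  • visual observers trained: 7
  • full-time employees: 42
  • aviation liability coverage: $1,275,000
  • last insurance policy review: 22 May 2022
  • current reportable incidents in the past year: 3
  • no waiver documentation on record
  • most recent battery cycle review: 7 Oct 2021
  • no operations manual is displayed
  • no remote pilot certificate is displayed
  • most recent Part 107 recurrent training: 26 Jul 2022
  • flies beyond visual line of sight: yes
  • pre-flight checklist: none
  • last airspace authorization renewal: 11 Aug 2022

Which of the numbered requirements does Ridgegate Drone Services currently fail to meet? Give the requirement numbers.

1, 3, 4, 5, 7, 8, 9, 10, 11, 12

1. waiver documentation absent → not met
2. visual observers trained 7 ≥ 4 → met
3. operations manual absent → not met
4. battery cycle review 348 days ago vs limit 270 → not met
5. pre-flight checklist absent → not met
6. Part 107 recurrent training 56 days ago vs limit 90 → met
7. condition 'flies beyond visual line of sight' holds; reportable incidents in the past year 3 > 2 → not met
8. remote pilot certificate absent → not met
9. insurance policy review 121 days ago vs limit 90 → not met
10. aviation liability coverage $1,275,000 < $1,325,000 → not met
11. flight-log audit 884 days ago vs limit 730 → not met
12. airspace authorization renewal 40 days ago vs limit 30 → not met
Not met: 1, 3, 4, 5, 7, 8, 9, 10, 11, 12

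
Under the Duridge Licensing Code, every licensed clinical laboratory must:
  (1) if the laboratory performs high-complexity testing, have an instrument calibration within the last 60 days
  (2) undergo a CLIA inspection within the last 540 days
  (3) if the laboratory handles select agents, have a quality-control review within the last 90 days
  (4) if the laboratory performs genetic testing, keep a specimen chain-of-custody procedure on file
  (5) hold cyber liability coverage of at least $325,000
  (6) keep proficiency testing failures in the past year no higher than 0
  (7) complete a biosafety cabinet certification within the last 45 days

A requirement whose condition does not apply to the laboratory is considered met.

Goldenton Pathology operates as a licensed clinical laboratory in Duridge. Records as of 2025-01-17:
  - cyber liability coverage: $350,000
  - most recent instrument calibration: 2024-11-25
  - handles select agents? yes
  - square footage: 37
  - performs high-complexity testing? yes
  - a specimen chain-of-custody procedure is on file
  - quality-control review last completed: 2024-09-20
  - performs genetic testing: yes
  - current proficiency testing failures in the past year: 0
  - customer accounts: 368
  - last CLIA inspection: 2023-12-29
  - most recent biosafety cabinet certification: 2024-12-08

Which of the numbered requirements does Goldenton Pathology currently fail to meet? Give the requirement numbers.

1. condition 'performs high-complexity testing' holds; instrument calibration 53 days ago vs limit 60 → met
2. CLIA inspection 385 days ago vs limit 540 → met
3. condition 'handles select agents' holds; quality-control review 119 days ago vs limit 90 → not met
4. condition 'performs genetic testing' holds; specimen chain-of-custody procedure present → met
5. cyber liability coverage $350,000 ≥ $325,000 → met
6. proficiency testing failures in the past year 0 ≤ 0 → met
7. biosafety cabinet certification 40 days ago vs limit 45 → met
Not met: 3

3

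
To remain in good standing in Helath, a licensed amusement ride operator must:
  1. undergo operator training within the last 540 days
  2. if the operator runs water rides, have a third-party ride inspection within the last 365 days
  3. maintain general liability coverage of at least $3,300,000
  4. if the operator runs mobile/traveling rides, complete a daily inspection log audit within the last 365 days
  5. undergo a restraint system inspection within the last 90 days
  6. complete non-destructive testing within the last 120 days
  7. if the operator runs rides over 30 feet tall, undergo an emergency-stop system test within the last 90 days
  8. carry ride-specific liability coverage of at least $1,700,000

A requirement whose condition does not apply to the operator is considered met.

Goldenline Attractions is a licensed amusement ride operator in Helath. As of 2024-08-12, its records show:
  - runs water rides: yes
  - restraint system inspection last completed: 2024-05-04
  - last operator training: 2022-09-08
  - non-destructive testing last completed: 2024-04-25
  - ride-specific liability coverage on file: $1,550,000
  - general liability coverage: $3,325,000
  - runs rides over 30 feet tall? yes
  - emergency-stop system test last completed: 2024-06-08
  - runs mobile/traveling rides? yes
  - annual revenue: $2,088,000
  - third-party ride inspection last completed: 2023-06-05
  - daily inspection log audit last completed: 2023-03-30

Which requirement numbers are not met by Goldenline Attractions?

1, 2, 4, 5, 8

1. operator training 704 days ago vs limit 540 → not met
2. condition 'runs water rides' holds; third-party ride inspection 434 days ago vs limit 365 → not met
3. general liability coverage $3,325,000 ≥ $3,300,000 → met
4. condition 'runs mobile/traveling rides' holds; daily inspection log audit 501 days ago vs limit 365 → not met
5. restraint system inspection 100 days ago vs limit 90 → not met
6. non-destructive testing 109 days ago vs limit 120 → met
7. condition 'runs rides over 30 feet tall' holds; emergency-stop system test 65 days ago vs limit 90 → met
8. ride-specific liability coverage $1,550,000 < $1,700,000 → not met
Not met: 1, 2, 4, 5, 8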